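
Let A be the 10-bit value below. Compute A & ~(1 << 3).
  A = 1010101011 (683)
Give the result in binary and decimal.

Mask = ~(1 << 3) = 1111110111
Bit 3 of A is 1, so AND-ing with the mask clears it to 0.
  1010101011
& 1111110111
------------
  1010100011

Answer: 1010100011 (675)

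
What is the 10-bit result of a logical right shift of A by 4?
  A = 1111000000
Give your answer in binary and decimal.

Logical shift right by 4: drop the bottom 4 bit(s), prepend 4 zero(s) on the left.
  1111000000  ->  keep [111100], discard [0000], prepend 0000
= 0000111100

Answer: 0000111100 (60)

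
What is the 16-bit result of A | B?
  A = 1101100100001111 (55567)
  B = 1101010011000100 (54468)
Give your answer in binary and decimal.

Apply | to each column (1 where either bit is 1):
  1101100100001111
| 1101010011000100
------------------
  1101110111001111

Answer: 1101110111001111 (56783)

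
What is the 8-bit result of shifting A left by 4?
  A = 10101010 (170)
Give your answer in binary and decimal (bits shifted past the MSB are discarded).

Shift left by 4: drop the top 4 bit(s), append 4 zero(s) on the right.
  10101010  ->  discard [1010], keep [1010], append 0000
= 10100000

Answer: 10100000 (160)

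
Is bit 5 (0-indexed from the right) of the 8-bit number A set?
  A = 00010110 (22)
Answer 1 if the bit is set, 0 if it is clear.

Bit 5 is the 6th from the right.
  00010110
    ^
That bit is 0.

Answer: 0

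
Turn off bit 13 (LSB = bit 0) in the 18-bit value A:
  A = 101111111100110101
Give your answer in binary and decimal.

Mask = ~(1 << 13) = 111101111111111111
Bit 13 of A is 1, so AND-ing with the mask clears it to 0.
  101111111100110101
& 111101111111111111
--------------------
  101101111100110101

Answer: 101101111100110101 (188213)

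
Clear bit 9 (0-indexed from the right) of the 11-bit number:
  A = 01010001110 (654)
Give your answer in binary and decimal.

Mask = ~(1 << 9) = 10111111111
Bit 9 of A is 1, so AND-ing with the mask clears it to 0.
  01010001110
& 10111111111
-------------
  00010001110

Answer: 00010001110 (142)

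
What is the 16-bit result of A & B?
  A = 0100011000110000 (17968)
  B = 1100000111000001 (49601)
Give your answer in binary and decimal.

Apply & to each column (1 only where both bits are 1):
  0100011000110000
& 1100000111000001
------------------
  0100000000000000

Answer: 0100000000000000 (16384)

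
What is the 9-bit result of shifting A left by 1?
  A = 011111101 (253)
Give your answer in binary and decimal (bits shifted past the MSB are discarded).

Shift left by 1: drop the top 1 bit(s), append 1 zero(s) on the right.
  011111101  ->  discard [0], keep [11111101], append 0
= 111111010

Answer: 111111010 (506)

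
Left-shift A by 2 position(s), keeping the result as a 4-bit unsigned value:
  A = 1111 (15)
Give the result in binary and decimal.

Shift left by 2: drop the top 2 bit(s), append 2 zero(s) on the right.
  1111  ->  discard [11], keep [11], append 00
= 1100

Answer: 1100 (12)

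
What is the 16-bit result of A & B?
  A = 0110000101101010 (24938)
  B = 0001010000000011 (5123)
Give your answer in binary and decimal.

Apply & to each column (1 only where both bits are 1):
  0110000101101010
& 0001010000000011
------------------
  0000000000000010

Answer: 0000000000000010 (2)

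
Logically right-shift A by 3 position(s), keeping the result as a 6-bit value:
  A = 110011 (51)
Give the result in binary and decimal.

Logical shift right by 3: drop the bottom 3 bit(s), prepend 3 zero(s) on the left.
  110011  ->  keep [110], discard [011], prepend 000
= 000110

Answer: 000110 (6)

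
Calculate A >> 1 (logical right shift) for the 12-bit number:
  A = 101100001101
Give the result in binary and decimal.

Logical shift right by 1: drop the bottom 1 bit(s), prepend 1 zero(s) on the left.
  101100001101  ->  keep [10110000110], discard [1], prepend 0
= 010110000110

Answer: 010110000110 (1414)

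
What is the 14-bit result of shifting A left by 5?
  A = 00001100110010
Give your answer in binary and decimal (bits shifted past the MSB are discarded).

Shift left by 5: drop the top 5 bit(s), append 5 zero(s) on the right.
  00001100110010  ->  discard [00001], keep [100110010], append 00000
= 10011001000000

Answer: 10011001000000 (9792)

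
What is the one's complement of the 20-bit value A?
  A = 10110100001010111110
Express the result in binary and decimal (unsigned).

Flip each bit (0->1, 1->0):
  10110100001010111110
  01001011110101000001

Answer: 01001011110101000001 (310593)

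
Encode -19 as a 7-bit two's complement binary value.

1. Binary of +19:  0010011
2. Invert bits:     1101100
3. Add 1:           1101101

Answer: 1101101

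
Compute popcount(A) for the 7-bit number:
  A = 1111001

1111001
1-bits at positions (from bit 0 = LSB): 0, 3, 4, 5, 6
Count = 5

Answer: 5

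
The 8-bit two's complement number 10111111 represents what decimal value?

MSB is 1, so the value is negative. Find the magnitude:
1. Invert bits:  01000000
2. Add 1:        01000001  = 65
3. Apply sign:   -65

Answer: -65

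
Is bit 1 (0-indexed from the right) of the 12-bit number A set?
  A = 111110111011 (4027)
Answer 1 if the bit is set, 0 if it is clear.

Bit 1 is the 2nd from the right.
  111110111011
            ^
That bit is 1.

Answer: 1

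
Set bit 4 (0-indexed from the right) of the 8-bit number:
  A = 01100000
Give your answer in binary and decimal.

Mask = 1 << 4 = 00010000
Bit 4 of A is 0, so OR-ing with the mask flips it to 1.
  01100000
| 00010000
----------
  01110000

Answer: 01110000 (112)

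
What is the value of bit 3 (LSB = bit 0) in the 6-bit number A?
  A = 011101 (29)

Bit 3 is the 4th from the right.
  011101
    ^
That bit is 1.

Answer: 1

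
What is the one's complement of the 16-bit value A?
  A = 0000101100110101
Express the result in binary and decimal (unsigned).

Flip each bit (0->1, 1->0):
  0000101100110101
  1111010011001010

Answer: 1111010011001010 (62666)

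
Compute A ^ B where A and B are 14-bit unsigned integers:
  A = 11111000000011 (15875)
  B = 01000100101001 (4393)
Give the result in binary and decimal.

Apply ^ to each column (1 where bits differ):
  11111000000011
^ 01000100101001
----------------
  10111100101010

Answer: 10111100101010 (12074)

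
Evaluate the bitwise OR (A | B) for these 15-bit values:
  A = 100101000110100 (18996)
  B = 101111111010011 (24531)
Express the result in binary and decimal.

Apply | to each column (1 where either bit is 1):
  100101000110100
| 101111111010011
-----------------
  101111111110111

Answer: 101111111110111 (24567)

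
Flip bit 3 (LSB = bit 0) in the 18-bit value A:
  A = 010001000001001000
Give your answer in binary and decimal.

Mask = 1 << 3 = 000000000000001000
Bit 3 of A is 1; XOR with the mask flips it to 0.
  010001000001001000
^ 000000000000001000
--------------------
  010001000001000000

Answer: 010001000001000000 (69696)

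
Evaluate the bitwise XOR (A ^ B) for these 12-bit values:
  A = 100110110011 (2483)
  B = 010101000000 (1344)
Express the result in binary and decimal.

Apply ^ to each column (1 where bits differ):
  100110110011
^ 010101000000
--------------
  110011110011

Answer: 110011110011 (3315)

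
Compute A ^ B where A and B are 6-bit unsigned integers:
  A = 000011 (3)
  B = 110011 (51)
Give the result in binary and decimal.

Apply ^ to each column (1 where bits differ):
  000011
^ 110011
--------
  110000

Answer: 110000 (48)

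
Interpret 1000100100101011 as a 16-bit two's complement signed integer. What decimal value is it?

MSB is 1, so the value is negative. Find the magnitude:
1. Invert bits:  0111011011010100
2. Add 1:        0111011011010101  = 30421
3. Apply sign:   -30421

Answer: -30421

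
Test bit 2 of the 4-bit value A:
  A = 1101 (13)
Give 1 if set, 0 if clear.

Bit 2 is the 3rd from the right.
  1101
   ^
That bit is 1.

Answer: 1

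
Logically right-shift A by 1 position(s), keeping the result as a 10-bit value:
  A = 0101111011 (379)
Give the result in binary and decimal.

Logical shift right by 1: drop the bottom 1 bit(s), prepend 1 zero(s) on the left.
  0101111011  ->  keep [010111101], discard [1], prepend 0
= 0010111101

Answer: 0010111101 (189)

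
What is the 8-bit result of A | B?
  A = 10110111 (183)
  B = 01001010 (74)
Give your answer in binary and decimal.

Apply | to each column (1 where either bit is 1):
  10110111
| 01001010
----------
  11111111

Answer: 11111111 (255)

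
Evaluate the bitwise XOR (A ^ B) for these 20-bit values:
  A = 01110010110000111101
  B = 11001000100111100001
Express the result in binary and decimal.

Apply ^ to each column (1 where bits differ):
  01110010110000111101
^ 11001000100111100001
----------------------
  10111010010111011100

Answer: 10111010010111011100 (763356)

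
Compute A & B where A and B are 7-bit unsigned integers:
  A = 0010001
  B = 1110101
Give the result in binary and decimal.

Apply & to each column (1 only where both bits are 1):
  0010001
& 1110101
---------
  0010001

Answer: 0010001 (17)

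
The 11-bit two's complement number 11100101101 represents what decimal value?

MSB is 1, so the value is negative. Find the magnitude:
1. Invert bits:  00011010010
2. Add 1:        00011010011  = 211
3. Apply sign:   -211

Answer: -211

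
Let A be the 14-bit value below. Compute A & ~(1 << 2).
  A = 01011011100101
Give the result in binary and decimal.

Mask = ~(1 << 2) = 11111111111011
Bit 2 of A is 1, so AND-ing with the mask clears it to 0.
  01011011100101
& 11111111111011
----------------
  01011011100001

Answer: 01011011100001 (5857)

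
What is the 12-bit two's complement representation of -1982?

1. Binary of +1982:  011110111110
2. Invert bits:     100001000001
3. Add 1:           100001000010

Answer: 100001000010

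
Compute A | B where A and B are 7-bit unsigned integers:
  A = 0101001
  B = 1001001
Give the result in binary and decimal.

Apply | to each column (1 where either bit is 1):
  0101001
| 1001001
---------
  1101001

Answer: 1101001 (105)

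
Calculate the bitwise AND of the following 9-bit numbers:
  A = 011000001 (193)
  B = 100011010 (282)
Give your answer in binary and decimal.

Apply & to each column (1 only where both bits are 1):
  011000001
& 100011010
-----------
  000000000

Answer: 000000000 (0)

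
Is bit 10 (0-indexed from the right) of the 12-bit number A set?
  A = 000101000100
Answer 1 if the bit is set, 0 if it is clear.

Bit 10 is the 11th from the right.
  000101000100
   ^
That bit is 0.

Answer: 0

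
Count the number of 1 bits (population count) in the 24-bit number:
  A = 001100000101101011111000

001100000101101011111000
1-bits at positions (from bit 0 = LSB): 3, 4, 5, 6, 7, 9, 11, 12, 14, 20, 21
Count = 11

Answer: 11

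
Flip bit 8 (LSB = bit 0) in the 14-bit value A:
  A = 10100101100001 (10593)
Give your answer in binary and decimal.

Mask = 1 << 8 = 00000100000000
Bit 8 of A is 1; XOR with the mask flips it to 0.
  10100101100001
^ 00000100000000
----------------
  10100001100001

Answer: 10100001100001 (10337)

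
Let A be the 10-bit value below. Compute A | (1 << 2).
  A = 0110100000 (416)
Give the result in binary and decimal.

Mask = 1 << 2 = 0000000100
Bit 2 of A is 0, so OR-ing with the mask flips it to 1.
  0110100000
| 0000000100
------------
  0110100100

Answer: 0110100100 (420)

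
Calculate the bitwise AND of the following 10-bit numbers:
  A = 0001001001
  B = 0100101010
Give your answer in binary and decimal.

Apply & to each column (1 only where both bits are 1):
  0001001001
& 0100101010
------------
  0000001000

Answer: 0000001000 (8)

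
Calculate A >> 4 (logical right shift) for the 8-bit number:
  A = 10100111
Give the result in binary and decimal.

Logical shift right by 4: drop the bottom 4 bit(s), prepend 4 zero(s) on the left.
  10100111  ->  keep [1010], discard [0111], prepend 0000
= 00001010

Answer: 00001010 (10)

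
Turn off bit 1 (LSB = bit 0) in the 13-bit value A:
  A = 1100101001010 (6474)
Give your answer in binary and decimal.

Mask = ~(1 << 1) = 1111111111101
Bit 1 of A is 1, so AND-ing with the mask clears it to 0.
  1100101001010
& 1111111111101
---------------
  1100101001000

Answer: 1100101001000 (6472)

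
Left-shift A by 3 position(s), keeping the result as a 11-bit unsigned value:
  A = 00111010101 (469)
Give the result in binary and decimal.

Shift left by 3: drop the top 3 bit(s), append 3 zero(s) on the right.
  00111010101  ->  discard [001], keep [11010101], append 000
= 11010101000

Answer: 11010101000 (1704)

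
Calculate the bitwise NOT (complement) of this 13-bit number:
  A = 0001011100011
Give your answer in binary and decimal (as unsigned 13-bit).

Flip each bit (0->1, 1->0):
  0001011100011
  1110100011100

Answer: 1110100011100 (7452)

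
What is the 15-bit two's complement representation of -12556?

1. Binary of +12556:  011000100001100
2. Invert bits:     100111011110011
3. Add 1:           100111011110100

Answer: 100111011110100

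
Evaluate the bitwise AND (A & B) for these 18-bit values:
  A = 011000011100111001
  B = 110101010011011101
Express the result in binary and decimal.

Apply & to each column (1 only where both bits are 1):
  011000011100111001
& 110101010011011101
--------------------
  010000010000011001

Answer: 010000010000011001 (66585)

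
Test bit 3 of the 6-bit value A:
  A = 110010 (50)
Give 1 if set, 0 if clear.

Bit 3 is the 4th from the right.
  110010
    ^
That bit is 0.

Answer: 0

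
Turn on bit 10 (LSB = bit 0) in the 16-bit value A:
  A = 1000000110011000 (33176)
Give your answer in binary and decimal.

Mask = 1 << 10 = 0000010000000000
Bit 10 of A is 0, so OR-ing with the mask flips it to 1.
  1000000110011000
| 0000010000000000
------------------
  1000010110011000

Answer: 1000010110011000 (34200)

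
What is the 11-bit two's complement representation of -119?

1. Binary of +119:  00001110111
2. Invert bits:     11110001000
3. Add 1:           11110001001

Answer: 11110001001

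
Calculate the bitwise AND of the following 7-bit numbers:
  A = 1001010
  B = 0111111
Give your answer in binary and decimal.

Apply & to each column (1 only where both bits are 1):
  1001010
& 0111111
---------
  0001010

Answer: 0001010 (10)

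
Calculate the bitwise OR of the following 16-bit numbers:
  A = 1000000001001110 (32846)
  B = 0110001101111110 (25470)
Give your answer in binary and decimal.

Apply | to each column (1 where either bit is 1):
  1000000001001110
| 0110001101111110
------------------
  1110001101111110

Answer: 1110001101111110 (58238)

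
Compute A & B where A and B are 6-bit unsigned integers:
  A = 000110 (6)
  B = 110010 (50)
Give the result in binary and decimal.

Apply & to each column (1 only where both bits are 1):
  000110
& 110010
--------
  000010

Answer: 000010 (2)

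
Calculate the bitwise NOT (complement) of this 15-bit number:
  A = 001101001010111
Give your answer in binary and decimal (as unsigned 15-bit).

Flip each bit (0->1, 1->0):
  001101001010111
  110010110101000

Answer: 110010110101000 (26024)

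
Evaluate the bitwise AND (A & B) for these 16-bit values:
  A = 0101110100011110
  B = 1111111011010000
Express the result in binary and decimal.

Apply & to each column (1 only where both bits are 1):
  0101110100011110
& 1111111011010000
------------------
  0101110000010000

Answer: 0101110000010000 (23568)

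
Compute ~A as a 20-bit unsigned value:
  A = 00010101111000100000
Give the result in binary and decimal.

Flip each bit (0->1, 1->0):
  00010101111000100000
  11101010000111011111

Answer: 11101010000111011111 (958943)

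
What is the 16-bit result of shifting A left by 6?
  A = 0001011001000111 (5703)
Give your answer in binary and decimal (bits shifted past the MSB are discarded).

Shift left by 6: drop the top 6 bit(s), append 6 zero(s) on the right.
  0001011001000111  ->  discard [000101], keep [1001000111], append 000000
= 1001000111000000

Answer: 1001000111000000 (37312)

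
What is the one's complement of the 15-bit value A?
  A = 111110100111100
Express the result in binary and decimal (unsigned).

Flip each bit (0->1, 1->0):
  111110100111100
  000001011000011

Answer: 000001011000011 (707)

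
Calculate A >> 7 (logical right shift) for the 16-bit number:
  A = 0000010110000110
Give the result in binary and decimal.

Logical shift right by 7: drop the bottom 7 bit(s), prepend 7 zero(s) on the left.
  0000010110000110  ->  keep [000001011], discard [0000110], prepend 0000000
= 0000000000001011

Answer: 0000000000001011 (11)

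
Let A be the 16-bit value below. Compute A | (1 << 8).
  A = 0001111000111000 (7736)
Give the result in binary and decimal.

Mask = 1 << 8 = 0000000100000000
Bit 8 of A is 0, so OR-ing with the mask flips it to 1.
  0001111000111000
| 0000000100000000
------------------
  0001111100111000

Answer: 0001111100111000 (7992)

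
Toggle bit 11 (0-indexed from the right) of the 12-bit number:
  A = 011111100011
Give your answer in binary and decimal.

Mask = 1 << 11 = 100000000000
Bit 11 of A is 0; XOR with the mask flips it to 1.
  011111100011
^ 100000000000
--------------
  111111100011

Answer: 111111100011 (4067)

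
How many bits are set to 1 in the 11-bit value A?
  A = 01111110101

01111110101
1-bits at positions (from bit 0 = LSB): 0, 2, 4, 5, 6, 7, 8, 9
Count = 8

Answer: 8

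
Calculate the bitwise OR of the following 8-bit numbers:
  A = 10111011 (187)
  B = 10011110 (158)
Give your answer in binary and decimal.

Apply | to each column (1 where either bit is 1):
  10111011
| 10011110
----------
  10111111

Answer: 10111111 (191)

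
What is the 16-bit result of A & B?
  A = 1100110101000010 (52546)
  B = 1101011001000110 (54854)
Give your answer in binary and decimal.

Apply & to each column (1 only where both bits are 1):
  1100110101000010
& 1101011001000110
------------------
  1100010001000010

Answer: 1100010001000010 (50242)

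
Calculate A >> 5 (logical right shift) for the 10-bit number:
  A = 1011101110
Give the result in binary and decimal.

Logical shift right by 5: drop the bottom 5 bit(s), prepend 5 zero(s) on the left.
  1011101110  ->  keep [10111], discard [01110], prepend 00000
= 0000010111

Answer: 0000010111 (23)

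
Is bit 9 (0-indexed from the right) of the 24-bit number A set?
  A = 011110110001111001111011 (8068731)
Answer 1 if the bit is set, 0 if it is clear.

Bit 9 is the 10th from the right.
  011110110001111001111011
                ^
That bit is 1.

Answer: 1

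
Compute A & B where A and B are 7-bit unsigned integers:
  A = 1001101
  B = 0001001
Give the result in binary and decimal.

Apply & to each column (1 only where both bits are 1):
  1001101
& 0001001
---------
  0001001

Answer: 0001001 (9)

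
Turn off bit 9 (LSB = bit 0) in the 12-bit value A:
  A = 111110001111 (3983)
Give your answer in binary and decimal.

Mask = ~(1 << 9) = 110111111111
Bit 9 of A is 1, so AND-ing with the mask clears it to 0.
  111110001111
& 110111111111
--------------
  110110001111

Answer: 110110001111 (3471)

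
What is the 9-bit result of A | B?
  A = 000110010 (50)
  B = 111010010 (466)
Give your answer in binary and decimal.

Apply | to each column (1 where either bit is 1):
  000110010
| 111010010
-----------
  111110010

Answer: 111110010 (498)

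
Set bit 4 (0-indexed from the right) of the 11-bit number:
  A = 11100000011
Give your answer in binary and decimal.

Mask = 1 << 4 = 00000010000
Bit 4 of A is 0, so OR-ing with the mask flips it to 1.
  11100000011
| 00000010000
-------------
  11100010011

Answer: 11100010011 (1811)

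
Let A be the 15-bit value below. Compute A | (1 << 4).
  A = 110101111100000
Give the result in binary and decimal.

Mask = 1 << 4 = 000000000010000
Bit 4 of A is 0, so OR-ing with the mask flips it to 1.
  110101111100000
| 000000000010000
-----------------
  110101111110000

Answer: 110101111110000 (27632)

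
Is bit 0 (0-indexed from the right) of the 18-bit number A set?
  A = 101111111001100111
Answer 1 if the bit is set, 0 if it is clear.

Bit 0 is the 1st from the right.
  101111111001100111
                   ^
That bit is 1.

Answer: 1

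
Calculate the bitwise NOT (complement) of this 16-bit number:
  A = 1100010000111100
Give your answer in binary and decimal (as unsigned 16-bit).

Flip each bit (0->1, 1->0):
  1100010000111100
  0011101111000011

Answer: 0011101111000011 (15299)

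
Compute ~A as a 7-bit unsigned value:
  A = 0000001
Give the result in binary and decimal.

Flip each bit (0->1, 1->0):
  0000001
  1111110

Answer: 1111110 (126)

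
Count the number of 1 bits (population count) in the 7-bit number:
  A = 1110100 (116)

1110100
1-bits at positions (from bit 0 = LSB): 2, 4, 5, 6
Count = 4

Answer: 4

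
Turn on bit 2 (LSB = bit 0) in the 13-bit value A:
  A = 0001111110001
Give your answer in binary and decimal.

Mask = 1 << 2 = 0000000000100
Bit 2 of A is 0, so OR-ing with the mask flips it to 1.
  0001111110001
| 0000000000100
---------------
  0001111110101

Answer: 0001111110101 (1013)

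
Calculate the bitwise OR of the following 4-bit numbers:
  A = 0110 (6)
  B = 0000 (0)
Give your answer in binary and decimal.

Apply | to each column (1 where either bit is 1):
  0110
| 0000
------
  0110

Answer: 0110 (6)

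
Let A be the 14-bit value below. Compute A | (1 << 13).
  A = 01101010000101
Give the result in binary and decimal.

Mask = 1 << 13 = 10000000000000
Bit 13 of A is 0, so OR-ing with the mask flips it to 1.
  01101010000101
| 10000000000000
----------------
  11101010000101

Answer: 11101010000101 (14981)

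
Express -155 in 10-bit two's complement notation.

1. Binary of +155:  0010011011
2. Invert bits:     1101100100
3. Add 1:           1101100101

Answer: 1101100101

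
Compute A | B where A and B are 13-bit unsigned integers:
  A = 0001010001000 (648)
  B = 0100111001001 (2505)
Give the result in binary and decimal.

Apply | to each column (1 where either bit is 1):
  0001010001000
| 0100111001001
---------------
  0101111001001

Answer: 0101111001001 (3017)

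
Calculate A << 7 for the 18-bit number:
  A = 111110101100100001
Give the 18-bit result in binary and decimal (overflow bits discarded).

Shift left by 7: drop the top 7 bit(s), append 7 zero(s) on the right.
  111110101100100001  ->  discard [1111101], keep [01100100001], append 0000000
= 011001000010000000

Answer: 011001000010000000 (102528)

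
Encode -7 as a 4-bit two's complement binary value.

1. Binary of +7:  0111
2. Invert bits:     1000
3. Add 1:           1001

Answer: 1001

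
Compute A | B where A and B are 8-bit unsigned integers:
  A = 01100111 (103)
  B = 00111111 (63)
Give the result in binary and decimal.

Apply | to each column (1 where either bit is 1):
  01100111
| 00111111
----------
  01111111

Answer: 01111111 (127)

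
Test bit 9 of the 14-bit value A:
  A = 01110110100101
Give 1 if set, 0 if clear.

Bit 9 is the 10th from the right.
  01110110100101
      ^
That bit is 0.

Answer: 0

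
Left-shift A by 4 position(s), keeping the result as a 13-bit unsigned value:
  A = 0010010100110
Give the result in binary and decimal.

Shift left by 4: drop the top 4 bit(s), append 4 zero(s) on the right.
  0010010100110  ->  discard [0010], keep [010100110], append 0000
= 0101001100000

Answer: 0101001100000 (2656)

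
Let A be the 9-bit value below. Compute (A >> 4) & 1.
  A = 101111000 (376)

Bit 4 is the 5th from the right.
  101111000
      ^
That bit is 1.

Answer: 1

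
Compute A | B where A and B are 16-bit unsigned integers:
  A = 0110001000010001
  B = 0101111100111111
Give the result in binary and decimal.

Apply | to each column (1 where either bit is 1):
  0110001000010001
| 0101111100111111
------------------
  0111111100111111

Answer: 0111111100111111 (32575)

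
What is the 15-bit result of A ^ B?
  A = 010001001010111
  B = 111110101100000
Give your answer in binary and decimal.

Apply ^ to each column (1 where bits differ):
  010001001010111
^ 111110101100000
-----------------
  101111100110111

Answer: 101111100110111 (24375)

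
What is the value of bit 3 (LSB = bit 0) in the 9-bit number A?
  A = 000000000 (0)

Bit 3 is the 4th from the right.
  000000000
       ^
That bit is 0.

Answer: 0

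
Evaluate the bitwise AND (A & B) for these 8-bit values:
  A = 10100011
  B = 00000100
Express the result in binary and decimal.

Apply & to each column (1 only where both bits are 1):
  10100011
& 00000100
----------
  00000000

Answer: 00000000 (0)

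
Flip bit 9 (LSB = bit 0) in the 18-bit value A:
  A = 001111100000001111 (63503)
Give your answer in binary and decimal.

Mask = 1 << 9 = 000000001000000000
Bit 9 of A is 0; XOR with the mask flips it to 1.
  001111100000001111
^ 000000001000000000
--------------------
  001111101000001111

Answer: 001111101000001111 (64015)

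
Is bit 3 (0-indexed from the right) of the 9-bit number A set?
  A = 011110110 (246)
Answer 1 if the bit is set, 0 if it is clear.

Bit 3 is the 4th from the right.
  011110110
       ^
That bit is 0.

Answer: 0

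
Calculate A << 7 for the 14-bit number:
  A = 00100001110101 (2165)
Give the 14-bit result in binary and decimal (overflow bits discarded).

Shift left by 7: drop the top 7 bit(s), append 7 zero(s) on the right.
  00100001110101  ->  discard [0010000], keep [1110101], append 0000000
= 11101010000000

Answer: 11101010000000 (14976)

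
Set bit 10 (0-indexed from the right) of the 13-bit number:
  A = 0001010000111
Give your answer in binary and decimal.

Mask = 1 << 10 = 0010000000000
Bit 10 of A is 0, so OR-ing with the mask flips it to 1.
  0001010000111
| 0010000000000
---------------
  0011010000111

Answer: 0011010000111 (1671)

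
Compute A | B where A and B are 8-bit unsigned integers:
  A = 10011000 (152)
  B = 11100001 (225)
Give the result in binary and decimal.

Apply | to each column (1 where either bit is 1):
  10011000
| 11100001
----------
  11111001

Answer: 11111001 (249)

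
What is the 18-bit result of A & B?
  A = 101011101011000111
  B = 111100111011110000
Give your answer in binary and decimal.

Apply & to each column (1 only where both bits are 1):
  101011101011000111
& 111100111011110000
--------------------
  101000101011000000

Answer: 101000101011000000 (166592)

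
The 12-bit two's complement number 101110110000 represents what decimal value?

MSB is 1, so the value is negative. Find the magnitude:
1. Invert bits:  010001001111
2. Add 1:        010001010000  = 1104
3. Apply sign:   -1104

Answer: -1104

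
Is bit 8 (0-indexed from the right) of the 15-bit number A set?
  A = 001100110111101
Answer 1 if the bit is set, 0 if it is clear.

Bit 8 is the 9th from the right.
  001100110111101
        ^
That bit is 1.

Answer: 1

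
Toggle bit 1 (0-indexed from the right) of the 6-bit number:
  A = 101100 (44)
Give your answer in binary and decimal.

Mask = 1 << 1 = 000010
Bit 1 of A is 0; XOR with the mask flips it to 1.
  101100
^ 000010
--------
  101110

Answer: 101110 (46)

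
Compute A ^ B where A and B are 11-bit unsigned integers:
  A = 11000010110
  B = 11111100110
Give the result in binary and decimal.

Apply ^ to each column (1 where bits differ):
  11000010110
^ 11111100110
-------------
  00111110000

Answer: 00111110000 (496)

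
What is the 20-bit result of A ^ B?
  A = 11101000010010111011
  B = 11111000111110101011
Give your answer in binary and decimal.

Apply ^ to each column (1 where bits differ):
  11101000010010111011
^ 11111000111110101011
----------------------
  00010000101100010000

Answer: 00010000101100010000 (68368)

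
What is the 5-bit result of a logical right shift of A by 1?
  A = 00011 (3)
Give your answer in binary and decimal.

Logical shift right by 1: drop the bottom 1 bit(s), prepend 1 zero(s) on the left.
  00011  ->  keep [0001], discard [1], prepend 0
= 00001

Answer: 00001 (1)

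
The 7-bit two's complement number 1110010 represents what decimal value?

MSB is 1, so the value is negative. Find the magnitude:
1. Invert bits:  0001101
2. Add 1:        0001110  = 14
3. Apply sign:   -14

Answer: -14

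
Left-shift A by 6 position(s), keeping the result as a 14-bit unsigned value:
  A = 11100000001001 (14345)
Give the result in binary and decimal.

Shift left by 6: drop the top 6 bit(s), append 6 zero(s) on the right.
  11100000001001  ->  discard [111000], keep [00001001], append 000000
= 00001001000000

Answer: 00001001000000 (576)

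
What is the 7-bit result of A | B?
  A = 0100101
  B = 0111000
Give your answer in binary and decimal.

Apply | to each column (1 where either bit is 1):
  0100101
| 0111000
---------
  0111101

Answer: 0111101 (61)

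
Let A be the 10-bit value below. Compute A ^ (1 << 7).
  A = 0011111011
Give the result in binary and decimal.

Mask = 1 << 7 = 0010000000
Bit 7 of A is 1; XOR with the mask flips it to 0.
  0011111011
^ 0010000000
------------
  0001111011

Answer: 0001111011 (123)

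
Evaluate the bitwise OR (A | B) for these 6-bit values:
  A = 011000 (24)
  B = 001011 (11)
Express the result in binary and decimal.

Apply | to each column (1 where either bit is 1):
  011000
| 001011
--------
  011011

Answer: 011011 (27)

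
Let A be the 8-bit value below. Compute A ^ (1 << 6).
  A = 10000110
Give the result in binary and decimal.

Mask = 1 << 6 = 01000000
Bit 6 of A is 0; XOR with the mask flips it to 1.
  10000110
^ 01000000
----------
  11000110

Answer: 11000110 (198)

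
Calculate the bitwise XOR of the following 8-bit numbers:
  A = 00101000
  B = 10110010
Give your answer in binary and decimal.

Apply ^ to each column (1 where bits differ):
  00101000
^ 10110010
----------
  10011010

Answer: 10011010 (154)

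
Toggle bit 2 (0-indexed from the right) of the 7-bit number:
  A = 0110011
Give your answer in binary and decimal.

Mask = 1 << 2 = 0000100
Bit 2 of A is 0; XOR with the mask flips it to 1.
  0110011
^ 0000100
---------
  0110111

Answer: 0110111 (55)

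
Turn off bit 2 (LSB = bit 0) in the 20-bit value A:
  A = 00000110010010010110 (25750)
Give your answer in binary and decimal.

Mask = ~(1 << 2) = 11111111111111111011
Bit 2 of A is 1, so AND-ing with the mask clears it to 0.
  00000110010010010110
& 11111111111111111011
----------------------
  00000110010010010010

Answer: 00000110010010010010 (25746)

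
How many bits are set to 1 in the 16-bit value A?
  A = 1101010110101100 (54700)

1101010110101100
1-bits at positions (from bit 0 = LSB): 2, 3, 5, 7, 8, 10, 12, 14, 15
Count = 9

Answer: 9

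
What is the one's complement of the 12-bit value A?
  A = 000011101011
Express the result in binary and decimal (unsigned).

Flip each bit (0->1, 1->0):
  000011101011
  111100010100

Answer: 111100010100 (3860)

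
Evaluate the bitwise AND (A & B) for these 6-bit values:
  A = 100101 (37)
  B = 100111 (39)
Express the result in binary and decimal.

Apply & to each column (1 only where both bits are 1):
  100101
& 100111
--------
  100101

Answer: 100101 (37)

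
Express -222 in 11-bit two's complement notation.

1. Binary of +222:  00011011110
2. Invert bits:     11100100001
3. Add 1:           11100100010

Answer: 11100100010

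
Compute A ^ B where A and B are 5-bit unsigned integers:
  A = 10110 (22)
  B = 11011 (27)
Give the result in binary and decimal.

Apply ^ to each column (1 where bits differ):
  10110
^ 11011
-------
  01101

Answer: 01101 (13)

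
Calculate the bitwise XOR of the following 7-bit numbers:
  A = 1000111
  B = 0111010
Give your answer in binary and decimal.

Apply ^ to each column (1 where bits differ):
  1000111
^ 0111010
---------
  1111101

Answer: 1111101 (125)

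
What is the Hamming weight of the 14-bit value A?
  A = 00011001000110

00011001000110
1-bits at positions (from bit 0 = LSB): 1, 2, 6, 9, 10
Count = 5

Answer: 5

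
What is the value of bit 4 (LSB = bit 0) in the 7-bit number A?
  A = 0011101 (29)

Bit 4 is the 5th from the right.
  0011101
    ^
That bit is 1.

Answer: 1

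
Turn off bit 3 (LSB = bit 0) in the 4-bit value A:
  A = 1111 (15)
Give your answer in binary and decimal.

Mask = ~(1 << 3) = 0111
Bit 3 of A is 1, so AND-ing with the mask clears it to 0.
  1111
& 0111
------
  0111

Answer: 0111 (7)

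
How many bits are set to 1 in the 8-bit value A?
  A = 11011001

11011001
1-bits at positions (from bit 0 = LSB): 0, 3, 4, 6, 7
Count = 5

Answer: 5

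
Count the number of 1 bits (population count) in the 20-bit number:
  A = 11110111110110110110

11110111110110110110
1-bits at positions (from bit 0 = LSB): 1, 2, 4, 5, 7, 8, 10, 11, 12, 13, 14, 16, 17, 18, 19
Count = 15

Answer: 15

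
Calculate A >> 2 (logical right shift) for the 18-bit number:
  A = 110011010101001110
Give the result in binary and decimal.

Logical shift right by 2: drop the bottom 2 bit(s), prepend 2 zero(s) on the left.
  110011010101001110  ->  keep [1100110101010011], discard [10], prepend 00
= 001100110101010011

Answer: 001100110101010011 (52563)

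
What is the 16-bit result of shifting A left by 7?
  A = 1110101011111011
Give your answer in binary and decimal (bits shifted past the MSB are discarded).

Shift left by 7: drop the top 7 bit(s), append 7 zero(s) on the right.
  1110101011111011  ->  discard [1110101], keep [011111011], append 0000000
= 0111110110000000

Answer: 0111110110000000 (32128)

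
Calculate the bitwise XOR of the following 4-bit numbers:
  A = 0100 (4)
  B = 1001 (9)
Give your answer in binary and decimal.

Apply ^ to each column (1 where bits differ):
  0100
^ 1001
------
  1101

Answer: 1101 (13)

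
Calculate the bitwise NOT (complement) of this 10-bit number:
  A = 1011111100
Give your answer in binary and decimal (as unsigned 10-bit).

Flip each bit (0->1, 1->0):
  1011111100
  0100000011

Answer: 0100000011 (259)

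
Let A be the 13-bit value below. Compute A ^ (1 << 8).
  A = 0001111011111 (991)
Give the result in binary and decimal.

Mask = 1 << 8 = 0000100000000
Bit 8 of A is 1; XOR with the mask flips it to 0.
  0001111011111
^ 0000100000000
---------------
  0001011011111

Answer: 0001011011111 (735)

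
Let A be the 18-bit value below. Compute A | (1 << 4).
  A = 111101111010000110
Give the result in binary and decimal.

Mask = 1 << 4 = 000000000000010000
Bit 4 of A is 0, so OR-ing with the mask flips it to 1.
  111101111010000110
| 000000000000010000
--------------------
  111101111010010110

Answer: 111101111010010110 (253590)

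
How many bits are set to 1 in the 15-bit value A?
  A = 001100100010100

001100100010100
1-bits at positions (from bit 0 = LSB): 2, 4, 8, 11, 12
Count = 5

Answer: 5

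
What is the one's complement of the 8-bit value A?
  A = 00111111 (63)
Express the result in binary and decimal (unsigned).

Flip each bit (0->1, 1->0):
  00111111
  11000000

Answer: 11000000 (192)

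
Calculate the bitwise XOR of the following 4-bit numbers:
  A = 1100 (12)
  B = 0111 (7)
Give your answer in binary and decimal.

Apply ^ to each column (1 where bits differ):
  1100
^ 0111
------
  1011

Answer: 1011 (11)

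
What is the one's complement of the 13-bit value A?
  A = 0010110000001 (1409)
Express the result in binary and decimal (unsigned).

Flip each bit (0->1, 1->0):
  0010110000001
  1101001111110

Answer: 1101001111110 (6782)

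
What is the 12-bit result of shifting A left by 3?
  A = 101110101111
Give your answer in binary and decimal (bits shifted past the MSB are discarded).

Shift left by 3: drop the top 3 bit(s), append 3 zero(s) on the right.
  101110101111  ->  discard [101], keep [110101111], append 000
= 110101111000

Answer: 110101111000 (3448)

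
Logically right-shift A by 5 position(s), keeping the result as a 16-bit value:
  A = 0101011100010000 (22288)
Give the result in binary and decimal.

Logical shift right by 5: drop the bottom 5 bit(s), prepend 5 zero(s) on the left.
  0101011100010000  ->  keep [01010111000], discard [10000], prepend 00000
= 0000001010111000

Answer: 0000001010111000 (696)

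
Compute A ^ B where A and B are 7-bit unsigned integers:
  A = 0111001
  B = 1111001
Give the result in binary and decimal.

Apply ^ to each column (1 where bits differ):
  0111001
^ 1111001
---------
  1000000

Answer: 1000000 (64)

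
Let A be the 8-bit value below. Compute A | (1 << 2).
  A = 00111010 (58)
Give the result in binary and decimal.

Mask = 1 << 2 = 00000100
Bit 2 of A is 0, so OR-ing with the mask flips it to 1.
  00111010
| 00000100
----------
  00111110

Answer: 00111110 (62)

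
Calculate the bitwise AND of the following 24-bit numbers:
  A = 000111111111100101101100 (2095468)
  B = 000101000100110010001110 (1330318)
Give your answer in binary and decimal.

Apply & to each column (1 only where both bits are 1):
  000111111111100101101100
& 000101000100110010001110
--------------------------
  000101000100100000001100

Answer: 000101000100100000001100 (1329164)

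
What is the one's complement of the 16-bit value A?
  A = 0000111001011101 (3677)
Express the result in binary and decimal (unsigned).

Flip each bit (0->1, 1->0):
  0000111001011101
  1111000110100010

Answer: 1111000110100010 (61858)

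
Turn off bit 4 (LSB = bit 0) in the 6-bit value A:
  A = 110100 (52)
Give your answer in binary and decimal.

Mask = ~(1 << 4) = 101111
Bit 4 of A is 1, so AND-ing with the mask clears it to 0.
  110100
& 101111
--------
  100100

Answer: 100100 (36)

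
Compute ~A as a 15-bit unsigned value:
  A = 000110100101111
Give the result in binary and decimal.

Flip each bit (0->1, 1->0):
  000110100101111
  111001011010000

Answer: 111001011010000 (29392)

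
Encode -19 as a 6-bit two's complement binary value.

1. Binary of +19:  010011
2. Invert bits:     101100
3. Add 1:           101101

Answer: 101101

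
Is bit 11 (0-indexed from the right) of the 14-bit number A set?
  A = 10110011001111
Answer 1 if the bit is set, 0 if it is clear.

Bit 11 is the 12th from the right.
  10110011001111
    ^
That bit is 1.

Answer: 1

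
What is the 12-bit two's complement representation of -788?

1. Binary of +788:  001100010100
2. Invert bits:     110011101011
3. Add 1:           110011101100

Answer: 110011101100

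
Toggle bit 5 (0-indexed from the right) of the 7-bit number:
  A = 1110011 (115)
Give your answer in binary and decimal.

Mask = 1 << 5 = 0100000
Bit 5 of A is 1; XOR with the mask flips it to 0.
  1110011
^ 0100000
---------
  1010011

Answer: 1010011 (83)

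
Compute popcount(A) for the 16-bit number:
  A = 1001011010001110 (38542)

1001011010001110
1-bits at positions (from bit 0 = LSB): 1, 2, 3, 7, 9, 10, 12, 15
Count = 8

Answer: 8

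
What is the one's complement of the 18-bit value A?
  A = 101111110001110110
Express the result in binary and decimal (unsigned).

Flip each bit (0->1, 1->0):
  101111110001110110
  010000001110001001

Answer: 010000001110001001 (66441)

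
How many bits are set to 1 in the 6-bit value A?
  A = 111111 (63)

111111
1-bits at positions (from bit 0 = LSB): 0, 1, 2, 3, 4, 5
Count = 6

Answer: 6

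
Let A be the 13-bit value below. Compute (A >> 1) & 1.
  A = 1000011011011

Bit 1 is the 2nd from the right.
  1000011011011
             ^
That bit is 1.

Answer: 1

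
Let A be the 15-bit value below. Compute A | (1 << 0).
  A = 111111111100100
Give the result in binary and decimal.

Mask = 1 << 0 = 000000000000001
Bit 0 of A is 0, so OR-ing with the mask flips it to 1.
  111111111100100
| 000000000000001
-----------------
  111111111100101

Answer: 111111111100101 (32741)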